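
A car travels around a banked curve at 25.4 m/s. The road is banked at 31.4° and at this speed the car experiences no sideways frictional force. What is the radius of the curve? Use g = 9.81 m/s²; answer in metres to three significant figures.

Frictionless banking: tanθ = v²/(rg), so r = v²/(g tanθ).
r = (25.4)²/(9.81 × tan 31.4°) = 645.2/(9.81 × 0.6104) = 645.2/5.988 = 107.7 m.

108 m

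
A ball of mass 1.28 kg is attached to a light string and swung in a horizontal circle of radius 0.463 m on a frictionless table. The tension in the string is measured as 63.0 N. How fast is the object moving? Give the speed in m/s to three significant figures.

4.77 m/s

T = m v²/r ⇒ v = √(T r / m) = √(63.0 × 0.463 / 1.28) = √22.79 = 4.774 m/s.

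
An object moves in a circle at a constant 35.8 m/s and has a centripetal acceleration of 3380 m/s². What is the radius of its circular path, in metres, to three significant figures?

a_c = v²/r ⇒ r = v²/a_c = (35.8)²/3380 = 1282/3380 = 0.3792 m.

0.379 m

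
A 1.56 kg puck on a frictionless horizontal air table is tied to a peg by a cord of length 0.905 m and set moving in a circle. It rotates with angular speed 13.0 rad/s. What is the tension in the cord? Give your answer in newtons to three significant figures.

v = ωr = 13.0 × 0.905 = 11.76 m/s.
The tension is the only horizontal force, so it supplies the full centripetal force: T = m v²/r = 1.56 × (11.76)²/0.905 = 1.56 × 138.4/0.905 = 238.6 N.

239 N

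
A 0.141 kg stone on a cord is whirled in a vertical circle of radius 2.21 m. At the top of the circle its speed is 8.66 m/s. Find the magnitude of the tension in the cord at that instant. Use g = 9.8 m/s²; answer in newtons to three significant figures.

3.40 N

At the top, both T and the weight mg point inward (toward the centre), so T + mg = mv²/r.
T = m(v²/r − g) = 0.141 × ((8.66)²/2.21 − 9.8) = 0.141 × (33.93 − 9.8) = 0.141 × 24.13 = 3.403 N.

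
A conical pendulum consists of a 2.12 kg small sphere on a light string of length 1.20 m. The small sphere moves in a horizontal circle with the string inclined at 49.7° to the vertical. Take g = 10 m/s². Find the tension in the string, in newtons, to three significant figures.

32.8 N

Vertically the bob has no acceleration, so T cosθ = mg.
T = mg/cosθ = 2.12 × 10.0 / cos 49.7° = 21.20/0.6468 = 32.78 N.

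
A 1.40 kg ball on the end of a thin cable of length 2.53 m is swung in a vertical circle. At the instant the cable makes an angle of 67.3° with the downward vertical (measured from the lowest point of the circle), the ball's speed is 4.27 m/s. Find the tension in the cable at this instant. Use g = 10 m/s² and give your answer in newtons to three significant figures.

Take the radial direction toward the centre of the circle as positive. The component of the weight along the string toward the centre is −mg cos φ (φ measured from the bottom), so Newton's second law along the string gives T − mg cos φ = m v²/r.
cos 67.3° = 0.3859, so T = m(v²/r + g cos φ) = 1.40 × ((4.27)²/2.53 + 10.0 × 0.3859) = 1.40 × (7.207 + (3.859)) = 1.40 × 11.07 = 15.49 N.

15.5 N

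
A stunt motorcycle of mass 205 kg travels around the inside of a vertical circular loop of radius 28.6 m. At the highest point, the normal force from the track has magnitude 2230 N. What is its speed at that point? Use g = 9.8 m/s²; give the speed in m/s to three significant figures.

At the top, N + mg = mv²/r, so v = √(r(N/m + g)) = √(28.6 × (2230/205 + 9.8)) = √(28.6 × 20.68) = √591.4 = 24.32 m/s.

24.3 m/s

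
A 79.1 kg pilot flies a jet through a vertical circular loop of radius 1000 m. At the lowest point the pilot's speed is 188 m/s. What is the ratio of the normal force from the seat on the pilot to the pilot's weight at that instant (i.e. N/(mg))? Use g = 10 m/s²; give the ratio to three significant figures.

At the bottom, N − mg = mv²/r, so N = m(v²/r + g) and N/(mg) = v²/(rg) + 1 = (188)²/(1000 × 10.0) + 1 = 3.534 + 1 = 4.534.

4.53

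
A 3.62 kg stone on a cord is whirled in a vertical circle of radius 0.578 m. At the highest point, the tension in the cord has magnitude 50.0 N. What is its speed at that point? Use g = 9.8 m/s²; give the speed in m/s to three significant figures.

At the top, T + mg = mv²/r, so v = √(r(T/m + g)) = √(0.578 × (50.0/3.62 + 9.8)) = √(0.578 × 23.61) = √13.65 = 3.694 m/s.

3.69 m/s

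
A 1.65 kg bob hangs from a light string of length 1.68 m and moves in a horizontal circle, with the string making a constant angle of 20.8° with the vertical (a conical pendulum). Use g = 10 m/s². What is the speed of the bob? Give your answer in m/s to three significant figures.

1.51 m/s

The radius of the circle is r = L sinθ = 1.68 × sin 20.8° = 0.5966 m.
Horizontally T sinθ = mv²/r and vertically T cosθ = mg, so tanθ = v²/(rg).
v = √(r g tanθ) = √(0.5966 × 10.0 × 0.3799) = √2.266 = 1.505 m/s.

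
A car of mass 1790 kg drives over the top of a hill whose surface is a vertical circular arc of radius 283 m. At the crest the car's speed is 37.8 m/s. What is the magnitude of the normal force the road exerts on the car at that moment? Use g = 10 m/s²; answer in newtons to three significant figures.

8860 N

At the crest the centripetal acceleration points downward (toward the centre of the arc), so mg − N = mv²/r.
N = m(g − v²/r) = 1790 × (10.0 − (37.8)²/283) = 1790 × (10.0 − 5.049) = 1790 × 4.951 = 8862 N.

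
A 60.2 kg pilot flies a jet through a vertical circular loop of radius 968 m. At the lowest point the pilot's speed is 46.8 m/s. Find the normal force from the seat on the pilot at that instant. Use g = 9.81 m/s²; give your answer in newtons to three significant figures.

727 N

At the lowest point, N points up (toward the centre) and the weight mg points down (away from the centre), so the net inward force is N − mg = mv²/r.
N = m(v²/r + g) = 60.2 × ((46.8)²/968 + 9.81) = 60.2 × (2.263 + 9.81) = 60.2 × 12.07 = 726.8 N.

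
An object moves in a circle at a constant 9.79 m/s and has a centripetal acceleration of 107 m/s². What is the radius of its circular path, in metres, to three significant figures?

a_c = v²/r ⇒ r = v²/a_c = (9.79)²/107 = 95.84/107 = 0.8957 m.

0.896 m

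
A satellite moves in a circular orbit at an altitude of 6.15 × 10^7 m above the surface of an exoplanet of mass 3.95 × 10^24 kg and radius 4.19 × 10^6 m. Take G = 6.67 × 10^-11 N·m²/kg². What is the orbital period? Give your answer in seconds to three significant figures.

r = R + h = 4.19 × 10^6 + 6.15 × 10^7 = 6.569 × 10^7 m. Gravity provides the centripetal force: G M m / r² = m v² / r ⇒ v = √(GM/r) = 2003 m/s.
T = 2πr/v = 2π × 6.569 × 10^7 / 2003 = 206100 s.

206000 s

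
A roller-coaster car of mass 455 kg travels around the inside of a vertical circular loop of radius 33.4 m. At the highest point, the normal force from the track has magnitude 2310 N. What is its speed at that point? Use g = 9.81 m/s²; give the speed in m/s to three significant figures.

At the top, N + mg = mv²/r, so v = √(r(N/m + g)) = √(33.4 × (2310/455 + 9.81)) = √(33.4 × 14.89) = √497.2 = 22.30 m/s.

22.3 m/s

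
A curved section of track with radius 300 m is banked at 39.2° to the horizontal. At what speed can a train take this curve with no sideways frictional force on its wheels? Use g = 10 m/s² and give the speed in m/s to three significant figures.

49.5 m/s

On a frictionless banked curve, N sinθ = mv²/r and N cosθ = mg, so tanθ = v²/(rg).
v = √(r g tanθ) = √(300 × 10.0 × tan 39.2°) = √(300 × 10.0 × 0.8156) = √2447 = 49.46 m/s.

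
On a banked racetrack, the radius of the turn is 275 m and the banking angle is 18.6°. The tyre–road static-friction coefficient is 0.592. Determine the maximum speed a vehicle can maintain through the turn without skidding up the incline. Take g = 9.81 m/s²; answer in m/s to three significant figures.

55.9 m/s

At the maximum speed, friction acts down the slope at its limiting value f = μN. Radially (horizontal, toward centre): N sinθ + μN cosθ = mv²/r. Vertically: N cosθ − μN sinθ = mg.
Dividing: v² = r g (sinθ + μcosθ)/(cosθ − μsinθ).
sinθ + μcosθ = 0.3190 + 0.592×0.9478 = 0.8800; cosθ − μsinθ = 0.9478 − 0.592×0.3190 = 0.7589.
v² = 275 × 9.81 × 0.8800/0.7589 = 3128 m²/s², so v = 55.93 m/s.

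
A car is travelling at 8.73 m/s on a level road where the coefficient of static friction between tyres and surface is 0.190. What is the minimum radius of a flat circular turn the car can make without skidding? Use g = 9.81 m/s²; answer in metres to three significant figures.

40.9 m

At the limit, μ_s m g = m v²/r, so r_min = v²/(μ_s g) = (8.73)²/(0.190 × 9.81) = 76.21/1.864 = 40.89 m.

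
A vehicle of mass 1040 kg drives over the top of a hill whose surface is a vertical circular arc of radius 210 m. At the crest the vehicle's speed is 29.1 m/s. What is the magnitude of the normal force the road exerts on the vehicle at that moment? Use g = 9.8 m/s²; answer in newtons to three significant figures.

6000 N

At the crest the centripetal acceleration points downward (toward the centre of the arc), so mg − N = mv²/r.
N = m(g − v²/r) = 1040 × (9.8 − (29.1)²/210) = 1040 × (9.8 − 4.032) = 1040 × 5.768 = 5998 N.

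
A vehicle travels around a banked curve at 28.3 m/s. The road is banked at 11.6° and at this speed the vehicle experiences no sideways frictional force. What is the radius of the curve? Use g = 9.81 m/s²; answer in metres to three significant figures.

Frictionless banking: tanθ = v²/(rg), so r = v²/(g tanθ).
r = (28.3)²/(9.81 × tan 11.6°) = 800.9/(9.81 × 0.2053) = 800.9/2.014 = 397.7 m.

398 m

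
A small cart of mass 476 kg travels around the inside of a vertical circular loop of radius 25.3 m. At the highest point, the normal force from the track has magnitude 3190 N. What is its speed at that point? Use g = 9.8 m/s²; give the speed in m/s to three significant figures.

At the top, N + mg = mv²/r, so v = √(r(N/m + g)) = √(25.3 × (3190/476 + 9.8)) = √(25.3 × 16.50) = √417.5 = 20.43 m/s.

20.4 m/s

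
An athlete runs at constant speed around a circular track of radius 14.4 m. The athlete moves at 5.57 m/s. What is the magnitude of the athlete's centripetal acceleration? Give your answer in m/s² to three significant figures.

2.15 m/s²

a_c = v²/r = (5.570)²/14.4 = 31.02/14.4 = 2.155 m/s².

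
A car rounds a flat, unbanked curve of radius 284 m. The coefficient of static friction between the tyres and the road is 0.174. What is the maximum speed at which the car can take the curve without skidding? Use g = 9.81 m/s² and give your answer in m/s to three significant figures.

The only inward force on a level bend is static friction, so at the limit f_s = μ_s N = μ_s m g = m v²/r.
Mass cancels: v_max = √(μ_s g r) = √(0.174 × 9.81 × 284) = √484.8 = 22.02 m/s.

22.0 m/s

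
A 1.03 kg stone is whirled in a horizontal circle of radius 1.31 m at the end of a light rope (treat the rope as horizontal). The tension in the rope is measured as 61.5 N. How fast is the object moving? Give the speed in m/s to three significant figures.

8.84 m/s

T = m v²/r ⇒ v = √(T r / m) = √(61.5 × 1.31 / 1.03) = √78.22 = 8.844 m/s.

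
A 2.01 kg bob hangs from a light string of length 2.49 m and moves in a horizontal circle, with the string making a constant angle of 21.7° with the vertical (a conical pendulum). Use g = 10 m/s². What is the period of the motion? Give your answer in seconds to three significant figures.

3.02 s

r = L sinθ = 0.9207 m. From T sinθ = mω²r and T cosθ = mg: tanθ = ω²r/g, so ω² = g tanθ / r = g/(L cosθ).
ω = √(g/(L cosθ)) = √(10.0/(2.49 × 0.9291)) = √4.322 = 2.079 rad/s.
Period = 2π/ω = 3.022 s.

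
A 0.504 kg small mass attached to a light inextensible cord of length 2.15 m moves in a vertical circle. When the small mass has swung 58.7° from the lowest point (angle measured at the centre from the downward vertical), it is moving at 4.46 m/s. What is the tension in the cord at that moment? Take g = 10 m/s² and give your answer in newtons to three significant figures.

7.28 N

Take the radial direction toward the centre of the circle as positive. The component of the weight along the string toward the centre is −mg cos φ (φ measured from the bottom), so Newton's second law along the string gives T − mg cos φ = m v²/r.
cos 58.7° = 0.5195, so T = m(v²/r + g cos φ) = 0.504 × ((4.46)²/2.15 + 10.0 × 0.5195) = 0.504 × (9.252 + (5.195)) = 0.504 × 14.45 = 7.281 N.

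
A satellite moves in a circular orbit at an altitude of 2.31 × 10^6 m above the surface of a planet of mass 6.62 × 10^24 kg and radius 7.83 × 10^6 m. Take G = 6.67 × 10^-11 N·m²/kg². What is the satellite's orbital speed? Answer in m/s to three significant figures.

6600 m/s

Orbital radius r = R + h = 7.83 × 10^6 + 2.31 × 10^6 = 1.014 × 10^7 m.
Gravity supplies the centripetal force: G M m / r² = m v² / r, so v = √(GM/r).
v = √(6.67 × 10^-11 × 6.62 × 10^24 / 1.014 × 10^7) = √(4.355 × 10^7) = 6599 m/s.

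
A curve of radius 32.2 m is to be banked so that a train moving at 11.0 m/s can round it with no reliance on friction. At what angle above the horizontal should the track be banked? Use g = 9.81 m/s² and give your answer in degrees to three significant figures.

21.0°

With no friction, the horizontal component of the normal force provides the centripetal force: N sinθ = mv²/r, while N cosθ = mg vertically.
Dividing: tanθ = v²/(r g) = (11.0)²/(32.2 × 9.81) = 121.0/315.9 = 0.3831.
θ = arctan(0.3831) = 20.96°.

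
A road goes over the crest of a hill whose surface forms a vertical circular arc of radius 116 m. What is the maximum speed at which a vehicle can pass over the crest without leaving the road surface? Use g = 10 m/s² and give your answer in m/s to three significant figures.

At the crest the centre of the circle is below the vehicle, so the net downward (centripetal) force is mg − N = mv²/r.
The vehicle leaves the road when N → 0, giving v_max = √(g r) = √(10.0 × 116) = 34.06 m/s.

34.1 m/s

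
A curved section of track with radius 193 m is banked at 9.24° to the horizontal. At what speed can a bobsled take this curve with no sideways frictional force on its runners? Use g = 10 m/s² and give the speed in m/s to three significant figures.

On a frictionless banked curve, N sinθ = mv²/r and N cosθ = mg, so tanθ = v²/(rg).
v = √(r g tanθ) = √(193 × 10.0 × tan 9.24°) = √(193 × 10.0 × 0.1627) = √314.0 = 17.72 m/s.

17.7 m/s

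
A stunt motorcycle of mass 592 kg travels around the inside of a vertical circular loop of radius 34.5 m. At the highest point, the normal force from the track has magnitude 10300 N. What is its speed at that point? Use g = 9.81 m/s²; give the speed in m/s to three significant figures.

30.6 m/s

At the top, N + mg = mv²/r, so v = √(r(N/m + g)) = √(34.5 × (10300/592 + 9.81)) = √(34.5 × 27.21) = √938.7 = 30.64 m/s.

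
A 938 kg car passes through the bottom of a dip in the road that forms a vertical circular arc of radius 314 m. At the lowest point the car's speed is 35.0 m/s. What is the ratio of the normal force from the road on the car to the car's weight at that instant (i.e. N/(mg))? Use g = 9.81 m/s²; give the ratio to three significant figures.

At the bottom, N − mg = mv²/r, so N = m(v²/r + g) and N/(mg) = v²/(rg) + 1 = (35.0)²/(314 × 9.81) + 1 = 0.3977 + 1 = 1.398.

1.40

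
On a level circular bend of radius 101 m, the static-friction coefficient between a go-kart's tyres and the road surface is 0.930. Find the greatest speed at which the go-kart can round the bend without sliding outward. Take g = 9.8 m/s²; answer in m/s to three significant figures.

On a flat curve, static friction is the only horizontal force, so it must supply the full centripetal force: μ_s m g = m v²/r.
Mass cancels: v_max = √(μ_s g r) = √(0.930 × 9.8 × 101) = √920.5 = 30.34 m/s.

30.3 m/s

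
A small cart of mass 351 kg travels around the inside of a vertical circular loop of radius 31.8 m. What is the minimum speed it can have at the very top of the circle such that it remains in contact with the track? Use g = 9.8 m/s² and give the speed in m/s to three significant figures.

At the highest point the centre is directly below, so both the weight and N act inward: N + mg = mv²/r.
At minimum speed N → 0, so mg = mv_min²/r ⇒ v_min = √(g r) = √(9.8 × 31.8) = 17.65 m/s.

17.7 m/s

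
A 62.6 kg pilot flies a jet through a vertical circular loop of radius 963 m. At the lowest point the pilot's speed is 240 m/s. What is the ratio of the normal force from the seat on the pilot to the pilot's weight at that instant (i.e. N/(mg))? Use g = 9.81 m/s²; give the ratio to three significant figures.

At the bottom, N − mg = mv²/r, so N = m(v²/r + g) and N/(mg) = v²/(rg) + 1 = (240)²/(963 × 9.81) + 1 = 6.097 + 1 = 7.097.

7.10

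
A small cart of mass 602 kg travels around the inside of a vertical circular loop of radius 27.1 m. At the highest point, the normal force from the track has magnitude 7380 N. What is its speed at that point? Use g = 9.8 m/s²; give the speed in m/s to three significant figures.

At the top, N + mg = mv²/r, so v = √(r(N/m + g)) = √(27.1 × (7380/602 + 9.8)) = √(27.1 × 22.06) = √597.8 = 24.45 m/s.

24.5 m/s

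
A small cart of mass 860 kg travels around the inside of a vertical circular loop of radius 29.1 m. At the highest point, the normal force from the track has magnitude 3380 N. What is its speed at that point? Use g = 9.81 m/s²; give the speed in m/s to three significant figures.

20.0 m/s

At the top, N + mg = mv²/r, so v = √(r(N/m + g)) = √(29.1 × (3380/860 + 9.81)) = √(29.1 × 13.74) = √399.8 = 20.00 m/s.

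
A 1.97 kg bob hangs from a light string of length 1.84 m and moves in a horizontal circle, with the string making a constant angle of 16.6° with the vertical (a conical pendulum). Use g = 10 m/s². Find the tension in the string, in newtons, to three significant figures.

Vertically the bob has no acceleration, so T cosθ = mg.
T = mg/cosθ = 1.97 × 10.0 / cos 16.6° = 19.70/0.9583 = 20.56 N.

20.6 N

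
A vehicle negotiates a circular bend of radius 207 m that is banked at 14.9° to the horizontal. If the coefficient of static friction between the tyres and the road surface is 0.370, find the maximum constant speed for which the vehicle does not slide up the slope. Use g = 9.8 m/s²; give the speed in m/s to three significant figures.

37.8 m/s

At the maximum speed, friction acts down the slope at its limiting value f = μN. Radially (horizontal, toward centre): N sinθ + μN cosθ = mv²/r. Vertically: N cosθ − μN sinθ = mg.
Dividing: v² = r g (sinθ + μcosθ)/(cosθ − μsinθ).
sinθ + μcosθ = 0.2571 + 0.370×0.9664 = 0.6147; cosθ − μsinθ = 0.9664 − 0.370×0.2571 = 0.8712.
v² = 207 × 9.8 × 0.6147/0.8712 = 1431 m²/s², so v = 37.83 m/s.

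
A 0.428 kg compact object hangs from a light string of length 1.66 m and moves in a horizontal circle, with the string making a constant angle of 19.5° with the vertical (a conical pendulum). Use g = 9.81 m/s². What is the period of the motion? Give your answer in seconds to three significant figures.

2.51 s

r = L sinθ = 0.5541 m. From T sinθ = mω²r and T cosθ = mg: tanθ = ω²r/g, so ω² = g tanθ / r = g/(L cosθ).
ω = √(g/(L cosθ)) = √(9.81/(1.66 × 0.9426)) = √6.269 = 2.504 rad/s.
Period = 2π/ω = 2.509 s.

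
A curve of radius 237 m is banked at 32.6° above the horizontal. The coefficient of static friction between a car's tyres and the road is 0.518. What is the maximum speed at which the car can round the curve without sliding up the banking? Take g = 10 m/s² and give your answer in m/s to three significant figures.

64.0 m/s

At the maximum speed, friction acts down the slope at its limiting value f = μN. Radially (horizontal, toward centre): N sinθ + μN cosθ = mv²/r. Vertically: N cosθ − μN sinθ = mg.
Dividing: v² = r g (sinθ + μcosθ)/(cosθ − μsinθ).
sinθ + μcosθ = 0.5388 + 0.518×0.8425 = 0.9752; cosθ − μsinθ = 0.8425 − 0.518×0.5388 = 0.5634.
v² = 237 × 10.0 × 0.9752/0.5634 = 4102 m²/s², so v = 64.05 m/s.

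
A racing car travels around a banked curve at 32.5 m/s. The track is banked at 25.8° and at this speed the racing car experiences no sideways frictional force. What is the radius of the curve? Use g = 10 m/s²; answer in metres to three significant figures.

218 m

Frictionless banking: tanθ = v²/(rg), so r = v²/(g tanθ).
r = (32.5)²/(10.0 × tan 25.8°) = 1056/(10.0 × 0.4834) = 1056/4.834 = 218.5 m.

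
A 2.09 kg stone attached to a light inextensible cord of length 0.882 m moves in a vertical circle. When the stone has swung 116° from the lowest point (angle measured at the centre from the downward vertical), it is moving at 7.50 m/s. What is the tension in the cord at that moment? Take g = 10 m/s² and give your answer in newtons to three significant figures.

Take the radial direction toward the centre of the circle as positive. The component of the weight along the string toward the centre is −mg cos φ (φ measured from the bottom), so Newton's second law along the string gives T − mg cos φ = m v²/r.
cos 116° = -0.4384, so T = m(v²/r + g cos φ) = 2.09 × ((7.50)²/0.882 + 10.0 × -0.4384) = 2.09 × (63.78 + (-4.384)) = 2.09 × 59.39 = 124.1 N.

124 N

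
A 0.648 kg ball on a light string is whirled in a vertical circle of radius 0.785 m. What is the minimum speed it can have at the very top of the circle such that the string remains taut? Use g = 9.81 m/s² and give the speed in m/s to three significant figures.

2.78 m/s

At the highest point the centre is directly below, so both the weight and T act inward: T + mg = mv²/r.
At minimum speed T → 0, so mg = mv_min²/r ⇒ v_min = √(g r) = √(9.81 × 0.785) = 2.775 m/s.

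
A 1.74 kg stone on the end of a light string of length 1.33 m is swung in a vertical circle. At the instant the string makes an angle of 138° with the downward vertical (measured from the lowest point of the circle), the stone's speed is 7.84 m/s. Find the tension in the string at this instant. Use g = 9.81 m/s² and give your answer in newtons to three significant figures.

67.7 N

Take the radial direction toward the centre of the circle as positive. The component of the weight along the string toward the centre is −mg cos φ (φ measured from the bottom), so Newton's second law along the string gives T − mg cos φ = m v²/r.
cos 138° = -0.7431, so T = m(v²/r + g cos φ) = 1.74 × ((7.84)²/1.33 + 9.81 × -0.7431) = 1.74 × (46.21 + (-7.290)) = 1.74 × 38.92 = 67.73 N.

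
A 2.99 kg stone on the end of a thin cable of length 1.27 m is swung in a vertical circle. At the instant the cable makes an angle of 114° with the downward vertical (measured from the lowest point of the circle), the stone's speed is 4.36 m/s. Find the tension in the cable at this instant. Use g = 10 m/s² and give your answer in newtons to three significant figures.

Take the radial direction toward the centre of the circle as positive. The component of the weight along the string toward the centre is −mg cos φ (φ measured from the bottom), so Newton's second law along the string gives T − mg cos φ = m v²/r.
cos 114° = -0.4067, so T = m(v²/r + g cos φ) = 2.99 × ((4.36)²/1.27 + 10.0 × -0.4067) = 2.99 × (14.97 + (-4.067)) = 2.99 × 10.90 = 32.59 N.

32.6 N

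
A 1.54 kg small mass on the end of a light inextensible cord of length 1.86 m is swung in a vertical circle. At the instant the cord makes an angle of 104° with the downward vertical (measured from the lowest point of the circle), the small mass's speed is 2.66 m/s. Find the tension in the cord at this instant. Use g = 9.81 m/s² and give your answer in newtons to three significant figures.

2.20 N

Take the radial direction toward the centre of the circle as positive. The component of the weight along the string toward the centre is −mg cos φ (φ measured from the bottom), so Newton's second law along the string gives T − mg cos φ = m v²/r.
cos 104° = -0.2419, so T = m(v²/r + g cos φ) = 1.54 × ((2.66)²/1.86 + 9.81 × -0.2419) = 1.54 × (3.804 + (-2.373)) = 1.54 × 1.431 = 2.203 N.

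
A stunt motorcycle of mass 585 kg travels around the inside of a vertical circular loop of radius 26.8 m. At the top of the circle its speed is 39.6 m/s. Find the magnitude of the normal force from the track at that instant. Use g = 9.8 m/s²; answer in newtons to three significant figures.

28500 N

At the top, both N and the weight mg point inward (toward the centre), so N + mg = mv²/r.
N = m(v²/r − g) = 585 × ((39.6)²/26.8 − 9.8) = 585 × (58.51 − 9.8) = 585 × 48.71 = 28500 N.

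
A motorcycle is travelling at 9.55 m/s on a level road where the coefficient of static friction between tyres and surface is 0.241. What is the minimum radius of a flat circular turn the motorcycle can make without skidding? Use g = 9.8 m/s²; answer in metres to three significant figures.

38.6 m

At the limit, μ_s m g = m v²/r, so r_min = v²/(μ_s g) = (9.55)²/(0.241 × 9.8) = 91.20/2.362 = 38.62 m.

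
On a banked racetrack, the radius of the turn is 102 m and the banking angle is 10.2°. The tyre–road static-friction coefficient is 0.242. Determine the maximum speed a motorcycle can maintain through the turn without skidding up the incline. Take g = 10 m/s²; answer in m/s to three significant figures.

21.2 m/s

At the maximum speed, friction acts down the slope at its limiting value f = μN. Radially (horizontal, toward centre): N sinθ + μN cosθ = mv²/r. Vertically: N cosθ − μN sinθ = mg.
Dividing: v² = r g (sinθ + μcosθ)/(cosθ − μsinθ).
sinθ + μcosθ = 0.1771 + 0.242×0.9842 = 0.4153; cosθ − μsinθ = 0.9842 − 0.242×0.1771 = 0.9413.
v² = 102 × 10.0 × 0.4153/0.9413 = 450.0 m²/s², so v = 21.21 m/s.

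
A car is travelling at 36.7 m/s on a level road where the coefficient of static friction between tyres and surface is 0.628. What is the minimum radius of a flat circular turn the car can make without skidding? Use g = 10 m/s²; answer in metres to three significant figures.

At the limit, μ_s m g = m v²/r, so r_min = v²/(μ_s g) = (36.7)²/(0.628 × 10.0) = 1347/6.280 = 214.5 m.

214 m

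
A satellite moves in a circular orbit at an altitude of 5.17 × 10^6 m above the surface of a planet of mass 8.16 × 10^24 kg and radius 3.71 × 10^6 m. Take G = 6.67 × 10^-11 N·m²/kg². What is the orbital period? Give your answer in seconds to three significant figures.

7130 s

r = R + h = 3.71 × 10^6 + 5.17 × 10^6 = 8.880 × 10^6 m. Gravity provides the centripetal force: G M m / r² = m v² / r ⇒ v = √(GM/r) = 7829 m/s.
T = 2πr/v = 2π × 8.880 × 10^6 / 7829 = 7127 s.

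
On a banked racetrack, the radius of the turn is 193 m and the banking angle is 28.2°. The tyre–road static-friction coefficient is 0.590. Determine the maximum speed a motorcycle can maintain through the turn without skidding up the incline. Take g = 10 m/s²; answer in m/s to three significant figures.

At the maximum speed, friction acts down the slope at its limiting value f = μN. Radially (horizontal, toward centre): N sinθ + μN cosθ = mv²/r. Vertically: N cosθ − μN sinθ = mg.
Dividing: v² = r g (sinθ + μcosθ)/(cosθ − μsinθ).
sinθ + μcosθ = 0.4726 + 0.590×0.8813 = 0.9925; cosθ − μsinθ = 0.8813 − 0.590×0.4726 = 0.6025.
v² = 193 × 10.0 × 0.9925/0.6025 = 3179 m²/s², so v = 56.39 m/s.

56.4 m/s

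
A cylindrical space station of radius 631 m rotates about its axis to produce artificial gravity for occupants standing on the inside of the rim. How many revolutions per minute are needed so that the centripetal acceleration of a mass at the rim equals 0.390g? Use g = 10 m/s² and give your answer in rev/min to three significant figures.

Require ω²r = 0.390g, so ω = √(0.390 × 10.0/631) = 0.07862 rad/s.
In rev/min: ω × 60/(2π) = 0.07862 × 60/(2π) = 0.7507 rev/min.

0.751 rev/min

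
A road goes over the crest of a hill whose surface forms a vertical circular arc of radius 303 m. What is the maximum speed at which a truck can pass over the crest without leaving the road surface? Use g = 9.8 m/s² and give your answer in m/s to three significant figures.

54.5 m/s

At the crest the centre of the circle is below the truck, so the net downward (centripetal) force is mg − N = mv²/r.
The truck leaves the road when N → 0, giving v_max = √(g r) = √(9.8 × 303) = 54.49 m/s.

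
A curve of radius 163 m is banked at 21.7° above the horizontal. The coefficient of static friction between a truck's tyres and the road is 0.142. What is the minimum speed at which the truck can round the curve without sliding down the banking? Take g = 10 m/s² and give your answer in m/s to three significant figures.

At the minimum speed, friction acts up the slope at its limiting value f = μN. Radially (horizontal, toward centre): N sinθ − μN cosθ = mv²/r. Vertically: N cosθ + μN sinθ = mg.
Dividing: v² = r g (sinθ − μcosθ)/(cosθ + μsinθ).
sinθ − μcosθ = 0.3697 − 0.142×0.9291 = 0.2378; cosθ + μsinθ = 0.9291 + 0.142×0.3697 = 0.9816.
v² = 163 × 10.0 × 0.2378/0.9816 = 394.9 m²/s², so v = 19.87 m/s.

19.9 m/s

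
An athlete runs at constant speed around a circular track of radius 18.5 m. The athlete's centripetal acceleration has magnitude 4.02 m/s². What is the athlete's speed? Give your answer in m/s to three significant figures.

8.62 m/s

a_c = v²/r ⇒ v = √(a_c · r) = √(4.02 × 18.5) = √74.37 = 8.624 m/s.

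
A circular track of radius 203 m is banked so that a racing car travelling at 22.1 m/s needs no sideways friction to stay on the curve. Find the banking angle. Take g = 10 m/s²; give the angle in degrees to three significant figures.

13.5°

With no friction, the horizontal component of the normal force provides the centripetal force: N sinθ = mv²/r, while N cosθ = mg vertically.
Dividing: tanθ = v²/(r g) = (22.1)²/(203 × 10.0) = 488.4/2030 = 0.2406.
θ = arctan(0.2406) = 13.53°.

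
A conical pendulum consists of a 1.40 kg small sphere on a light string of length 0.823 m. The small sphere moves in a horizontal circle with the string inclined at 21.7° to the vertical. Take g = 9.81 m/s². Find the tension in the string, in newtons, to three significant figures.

Vertically the bob has no acceleration, so T cosθ = mg.
T = mg/cosθ = 1.40 × 9.81 / cos 21.7° = 13.73/0.9291 = 14.78 N.

14.8 N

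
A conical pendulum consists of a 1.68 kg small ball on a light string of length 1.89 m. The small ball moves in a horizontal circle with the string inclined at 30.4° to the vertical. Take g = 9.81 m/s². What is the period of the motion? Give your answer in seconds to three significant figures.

2.56 s

r = L sinθ = 0.9564 m. From T sinθ = mω²r and T cosθ = mg: tanθ = ω²r/g, so ω² = g tanθ / r = g/(L cosθ).
ω = √(g/(L cosθ)) = √(9.81/(1.89 × 0.8625)) = √6.018 = 2.453 rad/s.
Period = 2π/ω = 2.561 s.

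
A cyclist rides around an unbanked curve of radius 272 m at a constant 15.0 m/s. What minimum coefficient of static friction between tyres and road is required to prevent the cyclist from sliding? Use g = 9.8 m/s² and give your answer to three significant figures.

Friction provides the centripetal force: μ_s m g = m v²/r, so μ_s = v²/(g r) = (15.00)²/(9.8 × 272) = 225.0/2666 = 0.08441.

0.0844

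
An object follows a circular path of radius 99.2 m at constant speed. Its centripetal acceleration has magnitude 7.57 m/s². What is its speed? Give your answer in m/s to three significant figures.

a_c = v²/r ⇒ v = √(a_c · r) = √(7.57 × 99.2) = √750.9 = 27.40 m/s.

27.4 m/s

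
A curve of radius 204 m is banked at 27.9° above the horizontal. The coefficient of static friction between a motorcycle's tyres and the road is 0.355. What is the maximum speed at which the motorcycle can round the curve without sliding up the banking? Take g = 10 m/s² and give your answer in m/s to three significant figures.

At the maximum speed, friction acts down the slope at its limiting value f = μN. Radially (horizontal, toward centre): N sinθ + μN cosθ = mv²/r. Vertically: N cosθ − μN sinθ = mg.
Dividing: v² = r g (sinθ + μcosθ)/(cosθ − μsinθ).
sinθ + μcosθ = 0.4679 + 0.355×0.8838 = 0.7817; cosθ − μsinθ = 0.8838 − 0.355×0.4679 = 0.7177.
v² = 204 × 10.0 × 0.7817/0.7177 = 2222 m²/s², so v = 47.14 m/s.

47.1 m/s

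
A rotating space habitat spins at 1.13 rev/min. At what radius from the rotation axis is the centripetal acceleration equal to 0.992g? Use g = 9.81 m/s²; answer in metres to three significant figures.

ω = 1.13 rev/min × 2π/60 = 0.1183 rad/s.
a_c = ω²r = 0.992g ⇒ r = 0.992 × 9.81 / (0.1183)² = 9.732/0.01400 = 695.0 m.

695 m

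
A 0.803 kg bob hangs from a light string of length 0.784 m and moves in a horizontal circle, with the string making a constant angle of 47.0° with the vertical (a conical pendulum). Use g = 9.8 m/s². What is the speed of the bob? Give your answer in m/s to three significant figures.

2.45 m/s

The radius of the circle is r = L sinθ = 0.784 × sin 47.0° = 0.5734 m.
Horizontally T sinθ = mv²/r and vertically T cosθ = mg, so tanθ = v²/(rg).
v = √(r g tanθ) = √(0.5734 × 9.8 × 1.072) = √6.026 = 2.455 m/s.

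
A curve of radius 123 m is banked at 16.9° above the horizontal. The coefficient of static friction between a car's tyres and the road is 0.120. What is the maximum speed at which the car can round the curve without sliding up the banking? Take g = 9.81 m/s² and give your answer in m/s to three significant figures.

23.0 m/s

At the maximum speed, friction acts down the slope at its limiting value f = μN. Radially (horizontal, toward centre): N sinθ + μN cosθ = mv²/r. Vertically: N cosθ − μN sinθ = mg.
Dividing: v² = r g (sinθ + μcosθ)/(cosθ − μsinθ).
sinθ + μcosθ = 0.2907 + 0.120×0.9568 = 0.4055; cosθ − μsinθ = 0.9568 − 0.120×0.2907 = 0.9219.
v² = 123 × 9.81 × 0.4055/0.9219 = 530.7 m²/s², so v = 23.04 m/s.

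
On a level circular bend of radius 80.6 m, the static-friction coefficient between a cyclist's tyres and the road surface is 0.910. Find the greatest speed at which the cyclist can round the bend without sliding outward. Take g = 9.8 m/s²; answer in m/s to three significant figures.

26.8 m/s

On a flat curve, static friction is the only horizontal force, so it must supply the full centripetal force: μ_s m g = m v²/r.
Mass cancels: v_max = √(μ_s g r) = √(0.910 × 9.8 × 80.6) = √718.8 = 26.81 m/s.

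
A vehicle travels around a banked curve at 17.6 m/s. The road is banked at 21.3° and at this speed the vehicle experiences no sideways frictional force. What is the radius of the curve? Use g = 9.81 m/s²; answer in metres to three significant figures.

81.0 m

Frictionless banking: tanθ = v²/(rg), so r = v²/(g tanθ).
r = (17.6)²/(9.81 × tan 21.3°) = 309.8/(9.81 × 0.3899) = 309.8/3.825 = 80.99 m.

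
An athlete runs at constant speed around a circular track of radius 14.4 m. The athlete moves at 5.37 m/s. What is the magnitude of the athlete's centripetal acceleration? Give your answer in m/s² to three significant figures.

2.00 m/s²

a_c = v²/r = (5.370)²/14.4 = 28.84/14.4 = 2.003 m/s².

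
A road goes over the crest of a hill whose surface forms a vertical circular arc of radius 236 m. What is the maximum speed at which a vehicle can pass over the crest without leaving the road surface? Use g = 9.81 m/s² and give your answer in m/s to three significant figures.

48.1 m/s

At the crest the centre of the circle is below the vehicle, so the net downward (centripetal) force is mg − N = mv²/r.
The vehicle leaves the road when N → 0, giving v_max = √(g r) = √(9.81 × 236) = 48.12 m/s.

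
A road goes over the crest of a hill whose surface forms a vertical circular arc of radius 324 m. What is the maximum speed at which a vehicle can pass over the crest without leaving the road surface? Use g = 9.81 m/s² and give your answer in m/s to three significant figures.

At the crest the centre of the circle is below the vehicle, so the net downward (centripetal) force is mg − N = mv²/r.
The vehicle leaves the road when N → 0, giving v_max = √(g r) = √(9.81 × 324) = 56.38 m/s.

56.4 m/s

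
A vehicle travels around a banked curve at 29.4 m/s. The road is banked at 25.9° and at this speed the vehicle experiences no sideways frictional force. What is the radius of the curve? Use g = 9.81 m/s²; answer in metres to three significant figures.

Frictionless banking: tanθ = v²/(rg), so r = v²/(g tanθ).
r = (29.4)²/(9.81 × tan 25.9°) = 864.4/(9.81 × 0.4856) = 864.4/4.763 = 181.5 m.

181 m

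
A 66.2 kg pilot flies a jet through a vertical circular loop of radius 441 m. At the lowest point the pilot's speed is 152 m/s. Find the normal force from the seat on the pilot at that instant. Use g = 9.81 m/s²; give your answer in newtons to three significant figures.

4120 N

At the lowest point, N points up (toward the centre) and the weight mg points down (away from the centre), so the net inward force is N − mg = mv²/r.
N = m(v²/r + g) = 66.2 × ((152)²/441 + 9.81) = 66.2 × (52.39 + 9.81) = 66.2 × 62.20 = 4118 N.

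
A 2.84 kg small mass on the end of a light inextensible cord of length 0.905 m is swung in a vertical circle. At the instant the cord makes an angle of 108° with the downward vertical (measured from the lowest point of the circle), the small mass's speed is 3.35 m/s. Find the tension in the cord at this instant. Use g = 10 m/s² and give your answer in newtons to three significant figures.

26.4 N

Take the radial direction toward the centre of the circle as positive. The component of the weight along the string toward the centre is −mg cos φ (φ measured from the bottom), so Newton's second law along the string gives T − mg cos φ = m v²/r.
cos 108° = -0.3090, so T = m(v²/r + g cos φ) = 2.84 × ((3.35)²/0.905 + 10.0 × -0.3090) = 2.84 × (12.40 + (-3.090)) = 2.84 × 9.310 = 26.44 N.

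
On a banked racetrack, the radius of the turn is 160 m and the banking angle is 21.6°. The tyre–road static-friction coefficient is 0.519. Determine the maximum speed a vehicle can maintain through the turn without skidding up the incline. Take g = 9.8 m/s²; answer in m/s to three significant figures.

At the maximum speed, friction acts down the slope at its limiting value f = μN. Radially (horizontal, toward centre): N sinθ + μN cosθ = mv²/r. Vertically: N cosθ − μN sinθ = mg.
Dividing: v² = r g (sinθ + μcosθ)/(cosθ − μsinθ).
sinθ + μcosθ = 0.3681 + 0.519×0.9298 = 0.8507; cosθ − μsinθ = 0.9298 − 0.519×0.3681 = 0.7387.
v² = 160 × 9.8 × 0.8507/0.7387 = 1806 m²/s², so v = 42.49 m/s.

42.5 m/s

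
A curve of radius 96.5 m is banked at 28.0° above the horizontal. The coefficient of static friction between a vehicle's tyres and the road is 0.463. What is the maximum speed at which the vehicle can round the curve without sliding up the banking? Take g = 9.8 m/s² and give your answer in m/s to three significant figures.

At the maximum speed, friction acts down the slope at its limiting value f = μN. Radially (horizontal, toward centre): N sinθ + μN cosθ = mv²/r. Vertically: N cosθ − μN sinθ = mg.
Dividing: v² = r g (sinθ + μcosθ)/(cosθ − μsinθ).
sinθ + μcosθ = 0.4695 + 0.463×0.8829 = 0.8783; cosθ − μsinθ = 0.8829 − 0.463×0.4695 = 0.6656.
v² = 96.5 × 9.8 × 0.8783/0.6656 = 1248 m²/s², so v = 35.33 m/s.

35.3 m/s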